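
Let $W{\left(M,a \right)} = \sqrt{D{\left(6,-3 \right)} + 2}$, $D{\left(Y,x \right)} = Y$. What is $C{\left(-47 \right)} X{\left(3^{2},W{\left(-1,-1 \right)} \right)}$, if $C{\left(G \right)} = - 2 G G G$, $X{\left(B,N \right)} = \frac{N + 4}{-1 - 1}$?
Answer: $-415292 - 207646 \sqrt{2} \approx -7.0895 \cdot 10^{5}$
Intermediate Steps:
$W{\left(M,a \right)} = 2 \sqrt{2}$ ($W{\left(M,a \right)} = \sqrt{6 + 2} = \sqrt{8} = 2 \sqrt{2}$)
$X{\left(B,N \right)} = -2 - \frac{N}{2}$ ($X{\left(B,N \right)} = \frac{4 + N}{-2} = \left(4 + N\right) \left(- \frac{1}{2}\right) = -2 - \frac{N}{2}$)
$C{\left(G \right)} = - 2 G^{3}$ ($C{\left(G \right)} = - 2 G^{2} G = - 2 G^{3}$)
$C{\left(-47 \right)} X{\left(3^{2},W{\left(-1,-1 \right)} \right)} = - 2 \left(-47\right)^{3} \left(-2 - \frac{2 \sqrt{2}}{2}\right) = \left(-2\right) \left(-103823\right) \left(-2 - \sqrt{2}\right) = 207646 \left(-2 - \sqrt{2}\right) = -415292 - 207646 \sqrt{2}$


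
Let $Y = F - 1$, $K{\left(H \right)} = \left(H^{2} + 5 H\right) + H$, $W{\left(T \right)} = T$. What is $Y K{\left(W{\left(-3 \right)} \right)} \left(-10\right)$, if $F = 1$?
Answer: $0$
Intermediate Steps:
$K{\left(H \right)} = H^{2} + 6 H$
$Y = 0$ ($Y = 1 - 1 = 0$)
$Y K{\left(W{\left(-3 \right)} \right)} \left(-10\right) = 0 \left(- 3 \left(6 - 3\right)\right) \left(-10\right) = 0 \left(\left(-3\right) 3\right) \left(-10\right) = 0 \left(-9\right) \left(-10\right) = 0 \left(-10\right) = 0$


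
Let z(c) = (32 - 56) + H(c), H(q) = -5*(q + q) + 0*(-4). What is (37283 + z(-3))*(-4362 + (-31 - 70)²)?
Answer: 217730471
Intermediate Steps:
H(q) = -10*q (H(q) = -10*q + 0 = -10*q)
z(c) = -24 - 10*c (z(c) = (32 - 56) - 10*c = -24 - 10*c)
(37283 + z(-3))*(-4362 + (-31 - 70)²) = (37283 + (-24 - 10*(-3)))*(-4362 + (-31 - 70)²) = (37283 + (-24 + 30))*(-4362 + (-101)²) = (37283 + 6)*(-4362 + 10201) = 37289*5839 = 217730471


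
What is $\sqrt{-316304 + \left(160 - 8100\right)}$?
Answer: $2 i \sqrt{81061} \approx 569.42 i$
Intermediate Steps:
$\sqrt{-316304 + \left(160 - 8100\right)} = \sqrt{-316304 - 7940} = \sqrt{-324244} = 2 i \sqrt{81061}$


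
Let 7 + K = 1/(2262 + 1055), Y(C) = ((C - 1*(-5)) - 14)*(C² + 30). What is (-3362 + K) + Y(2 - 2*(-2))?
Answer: -11831738/3317 ≈ -3567.0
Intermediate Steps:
Y(C) = (-9 + C)*(30 + C²) (Y(C) = ((C + 5) - 14)*(30 + C²) = ((5 + C) - 14)*(30 + C²) = (-9 + C)*(30 + C²))
K = -23218/3317 (K = -7 + 1/(2262 + 1055) = -7 + 1/3317 = -23218/3317 ≈ -6.9997)
(-3362 + K) + Y(2 - 2*(-2)) = (-3362 - 23218/3317) + (-270 + (2 - 2*(-2))³ - 9*(2 - 2*(-2))² + 30*(2 - 2*(-2))) = -11174972/3317 + (-270 + (2 + 4)³ - 9*(2 + 4)² + 30*(2 + 4)) = -11174972/3317 + (-270 + 6³ - 9*6² + 30*6) = -11174972/3317 + (-270 + 216 - 9*36 + 180) = -11174972/3317 + (-270 + 216 - 324 + 180) = -11174972/3317 - 198 = -11831738/3317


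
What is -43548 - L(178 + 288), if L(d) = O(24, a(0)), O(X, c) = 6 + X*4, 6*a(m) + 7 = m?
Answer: -43650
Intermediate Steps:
a(m) = -7/6 + m/6
O(X, c) = 6 + 4*X
L(d) = 102 (L(d) = 6 + 4*24 = 6 + 96 = 102)
-43548 - L(178 + 288) = -43548 - 1*102 = -43548 - 102 = -43650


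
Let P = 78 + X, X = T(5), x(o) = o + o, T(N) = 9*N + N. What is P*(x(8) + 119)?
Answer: 17280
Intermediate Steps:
T(N) = 10*N
x(o) = 2*o
X = 50 (X = 10*5 = 50)
P = 128 (P = 78 + 50 = 128)
P*(x(8) + 119) = 128*(2*8 + 119) = 128*(16 + 119) = 128*135 = 17280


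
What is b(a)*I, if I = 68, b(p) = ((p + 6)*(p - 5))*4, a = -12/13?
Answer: -1382304/169 ≈ -8179.3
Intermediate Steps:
a = -12/13 (a = -12*1/13 = -12/13 ≈ -0.92308)
b(p) = 4*(-5 + p)*(6 + p) (b(p) = ((6 + p)*(-5 + p))*4 = ((-5 + p)*(6 + p))*4 = 4*(-5 + p)*(6 + p))
b(a)*I = (-120 + 4*(-12/13) + 4*(-12/13)**2)*68 = (-120 - 48/13 + 4*(144/169))*68 = (-120 - 48/13 + 576/169)*68 = -20328/169*68 = -1382304/169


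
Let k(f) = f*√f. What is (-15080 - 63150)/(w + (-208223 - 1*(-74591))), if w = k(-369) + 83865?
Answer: 648878735/421166283 - 4811145*I*√41/140388761 ≈ 1.5407 - 0.21944*I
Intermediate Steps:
k(f) = f^(3/2)
w = 83865 - 1107*I*√41 (w = (-369)^(3/2) + 83865 = -1107*I*√41 + 83865 = 83865 - 1107*I*√41 ≈ 83865.0 - 7088.3*I)
(-15080 - 63150)/(w + (-208223 - 1*(-74591))) = (-15080 - 63150)/((83865 - 1107*I*√41) + (-208223 - 1*(-74591))) = -78230/((83865 - 1107*I*√41) + (-208223 + 74591)) = -78230/((83865 - 1107*I*√41) - 133632) = -78230/(-49767 - 1107*I*√41)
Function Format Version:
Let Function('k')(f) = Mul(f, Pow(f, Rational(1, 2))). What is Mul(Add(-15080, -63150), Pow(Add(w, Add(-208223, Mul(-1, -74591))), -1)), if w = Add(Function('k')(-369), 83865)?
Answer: Add(Rational(648878735, 421166283), Mul(Rational(-4811145, 140388761), I, Pow(41, Rational(1, 2)))) ≈ Add(1.5407, Mul(-0.21944, I))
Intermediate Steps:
Function('k')(f) = Pow(f, Rational(3, 2))
w = Add(83865, Mul(-1107, I, Pow(41, Rational(1, 2)))) (w = Add(Pow(-369, Rational(3, 2)), 83865) = Add(Mul(-1107, I, Pow(41, Rational(1, 2))), 83865) = Add(83865, Mul(-1107, I, Pow(41, Rational(1, 2)))) ≈ Add(83865., Mul(-7088.3, I)))
Mul(Add(-15080, -63150), Pow(Add(w, Add(-208223, Mul(-1, -74591))), -1)) = Mul(Add(-15080, -63150), Pow(Add(Add(83865, Mul(-1107, I, Pow(41, Rational(1, 2)))), Add(-208223, Mul(-1, -74591))), -1)) = Mul(-78230, Pow(Add(Add(83865, Mul(-1107, I, Pow(41, Rational(1, 2)))), Add(-208223, 74591)), -1)) = Mul(-78230, Pow(Add(Add(83865, Mul(-1107, I, Pow(41, Rational(1, 2)))), -133632), -1)) = Mul(-78230, Pow(Add(-49767, Mul(-1107, I, Pow(41, Rational(1, 2)))), -1))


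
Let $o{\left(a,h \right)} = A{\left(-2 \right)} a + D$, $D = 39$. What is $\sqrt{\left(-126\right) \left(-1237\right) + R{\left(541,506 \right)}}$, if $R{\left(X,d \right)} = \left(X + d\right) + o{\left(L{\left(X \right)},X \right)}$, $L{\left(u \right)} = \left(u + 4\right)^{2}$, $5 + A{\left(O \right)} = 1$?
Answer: $68 i \sqrt{223} \approx 1015.5 i$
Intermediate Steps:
$A{\left(O \right)} = -4$ ($A{\left(O \right)} = -5 + 1 = -4$)
$L{\left(u \right)} = \left(4 + u\right)^{2}$
$o{\left(a,h \right)} = 39 - 4 a$ ($o{\left(a,h \right)} = - 4 a + 39 = 39 - 4 a$)
$R{\left(X,d \right)} = 39 + X + d - 4 \left(4 + X\right)^{2}$ ($R{\left(X,d \right)} = \left(X + d\right) - \left(-39 + 4 \left(4 + X\right)^{2}\right) = 39 + X + d - 4 \left(4 + X\right)^{2}$)
$\sqrt{\left(-126\right) \left(-1237\right) + R{\left(541,506 \right)}} = \sqrt{\left(-126\right) \left(-1237\right) + \left(39 + 541 + 506 - 4 \left(4 + 541\right)^{2}\right)} = \sqrt{155862 + \left(39 + 541 + 506 - 4 \cdot 545^{2}\right)} = \sqrt{155862 + \left(39 + 541 + 506 - 1188100\right)} = \sqrt{155862 - 1187014} = \sqrt{-1031152} = 68 i \sqrt{223}$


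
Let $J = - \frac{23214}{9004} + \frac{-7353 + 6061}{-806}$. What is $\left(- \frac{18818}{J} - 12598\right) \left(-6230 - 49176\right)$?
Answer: $- \frac{656649947177796}{1769329} \approx -3.7113 \cdot 10^{8}$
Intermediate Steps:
$J = - \frac{1769329}{1814306}$ ($J = \left(-23214\right) \frac{1}{9004} - - \frac{646}{403} = - \frac{11607}{4502} + \frac{646}{403} = - \frac{1769329}{1814306} \approx -0.97521$)
$\left(- \frac{18818}{J} - 12598\right) \left(-6230 - 49176\right) = \left(- \frac{18818}{- \frac{1769329}{1814306}} - 12598\right) \left(-6230 - 49176\right) = \left(\left(-18818\right) \left(- \frac{1814306}{1769329}\right) - 12598\right) \left(-55406\right) = \left(\frac{34141610308}{1769329} - 12598\right) \left(-55406\right) = \frac{11851603566}{1769329} \left(-55406\right) = - \frac{656649947177796}{1769329}$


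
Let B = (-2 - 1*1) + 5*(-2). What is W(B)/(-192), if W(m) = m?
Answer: 13/192 ≈ 0.067708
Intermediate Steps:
B = -13 (B = (-2 - 1) - 10 = -3 - 10 = -13)
W(B)/(-192) = -13/(-192) = -1/192*(-13) = 13/192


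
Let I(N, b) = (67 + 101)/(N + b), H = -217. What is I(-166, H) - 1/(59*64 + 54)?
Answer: -1681/3830 ≈ -0.43890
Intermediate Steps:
I(N, b) = 168/(N + b)
I(-166, H) - 1/(59*64 + 54) = 168/(-166 - 217) - 1/(59*64 + 54) = 168/(-383) - 1/(3776 + 54) = 168*(-1/383) - 1/3830 = -168/383 - 1*1/3830 = -168/383 - 1/3830 = -1681/3830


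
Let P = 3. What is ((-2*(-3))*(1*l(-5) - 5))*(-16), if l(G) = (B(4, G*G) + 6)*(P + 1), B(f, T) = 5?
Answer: -3744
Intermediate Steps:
l(G) = 44 (l(G) = (5 + 6)*(3 + 1) = 11*4 = 44)
((-2*(-3))*(1*l(-5) - 5))*(-16) = ((-2*(-3))*(1*44 - 5))*(-16) = (6*(44 - 5))*(-16) = (6*39)*(-16) = 234*(-16) = -3744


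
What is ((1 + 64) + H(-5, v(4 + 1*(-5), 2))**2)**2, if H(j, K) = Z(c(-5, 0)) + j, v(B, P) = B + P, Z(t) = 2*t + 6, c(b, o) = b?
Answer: 21316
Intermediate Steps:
Z(t) = 6 + 2*t
H(j, K) = -4 + j (H(j, K) = (6 + 2*(-5)) + j = (6 - 10) + j = -4 + j)
((1 + 64) + H(-5, v(4 + 1*(-5), 2))**2)**2 = ((1 + 64) + (-4 - 5)**2)**2 = (65 + (-9)**2)**2 = (65 + 81)**2 = 146**2 = 21316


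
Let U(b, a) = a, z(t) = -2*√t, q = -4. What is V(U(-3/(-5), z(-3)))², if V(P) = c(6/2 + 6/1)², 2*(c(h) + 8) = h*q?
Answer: 456976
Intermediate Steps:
c(h) = -8 - 2*h (c(h) = -8 + (h*(-4))/2 = -8 + (-4*h)/2 = -8 - 2*h)
V(P) = 676 (V(P) = (-8 - 2*(6/2 + 6/1))² = (-8 - 2*(6*(½) + 6*1))² = (-8 - 2*(3 + 6))² = (-8 - 2*9)² = (-8 - 18)² = (-26)² = 676)
V(U(-3/(-5), z(-3)))² = 676² = 456976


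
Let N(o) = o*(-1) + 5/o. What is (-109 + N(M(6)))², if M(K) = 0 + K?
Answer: 469225/36 ≈ 13034.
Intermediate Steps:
M(K) = K
N(o) = -o + 5/o
(-109 + N(M(6)))² = (-109 + (-1*6 + 5/6))² = (-109 + (-6 + 5*(⅙)))² = (-109 + (-6 + ⅚))² = (-109 - 31/6)² = (-685/6)² = 469225/36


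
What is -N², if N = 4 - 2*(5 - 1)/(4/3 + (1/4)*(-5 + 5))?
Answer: -4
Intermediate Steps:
N = -2 (N = 4 - 8/(4*(⅓) + (1*(¼))*0) = 4 - 8/(4/3 + (¼)*0) = 4 - 8/(4/3 + 0) = 4 - 8/4/3 = 4 - 8*3/4 = 4 - 2*3 = 4 - 6 = -2)
-N² = -1*(-2)² = -1*4 = -4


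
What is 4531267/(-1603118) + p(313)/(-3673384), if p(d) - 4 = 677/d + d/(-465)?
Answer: -27529658950836871/9739719258027330 ≈ -2.8265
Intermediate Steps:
p(d) = 4 + 677/d - d/465 (p(d) = 4 + (677/d + d/(-465)) = 4 + (677/d + d*(-1/465)) = 4 + (677/d - d/465) = 4 + 677/d - d/465)
4531267/(-1603118) + p(313)/(-3673384) = 4531267/(-1603118) + (4 + 677/313 - 1/465*313)/(-3673384) = 4531267*(-1/1603118) + (4 + 677*(1/313) - 313/465)*(-1/3673384) = -4531267/1603118 + (4 + 677/313 - 313/465)*(-1/3673384) = -4531267/1603118 + (799016/145545)*(-1/3673384) = -4531267/1603118 - 99877/66830334285 = -27529658950836871/9739719258027330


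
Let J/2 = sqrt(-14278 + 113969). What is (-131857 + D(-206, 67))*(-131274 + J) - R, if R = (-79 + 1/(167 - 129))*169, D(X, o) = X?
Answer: 658785161125/38 - 264126*sqrt(99691) ≈ 1.7253e+10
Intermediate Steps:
J = 2*sqrt(99691) (J = 2*sqrt(-14278 + 113969) = 2*sqrt(99691) ≈ 631.48)
R = -507169/38 (R = (-79 + 1/38)*169 = -3001/38*169 = -507169/38 ≈ -13347.)
(-131857 + D(-206, 67))*(-131274 + J) - R = (-131857 - 206)*(-131274 + 2*sqrt(99691)) - 1*(-507169/38) = -132063*(-131274 + 2*sqrt(99691)) + 507169/38 = (17336438262 - 264126*sqrt(99691)) + 507169/38 = 658785161125/38 - 264126*sqrt(99691)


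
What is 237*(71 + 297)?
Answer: 87216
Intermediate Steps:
237*(71 + 297) = 237*368 = 87216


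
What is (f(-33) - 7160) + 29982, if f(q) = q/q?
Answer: 22823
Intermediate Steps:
f(q) = 1
(f(-33) - 7160) + 29982 = (1 - 7160) + 29982 = -7159 + 29982 = 22823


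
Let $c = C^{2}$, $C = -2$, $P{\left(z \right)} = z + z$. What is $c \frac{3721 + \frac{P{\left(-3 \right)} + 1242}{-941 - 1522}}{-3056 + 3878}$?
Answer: $\frac{6109058}{337431} \approx 18.105$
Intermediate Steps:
$P{\left(z \right)} = 2 z$
$c = 4$ ($c = \left(-2\right)^{2} = 4$)
$c \frac{3721 + \frac{P{\left(-3 \right)} + 1242}{-941 - 1522}}{-3056 + 3878} = 4 \frac{3721 + \frac{2 \left(-3\right) + 1242}{-941 - 1522}}{-3056 + 3878} = 4 \frac{3721 + \frac{-6 + 1242}{-2463}}{822} = 4 \left(3721 + 1236 \left(- \frac{1}{2463}\right)\right) \frac{1}{822} = 4 \left(3721 - \frac{412}{821}\right) \frac{1}{822} = 4 \cdot \frac{3054529}{821} \cdot \frac{1}{822} = 4 \cdot \frac{3054529}{674862} = \frac{6109058}{337431}$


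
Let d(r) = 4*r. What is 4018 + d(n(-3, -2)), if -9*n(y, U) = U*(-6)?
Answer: 12038/3 ≈ 4012.7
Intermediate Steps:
n(y, U) = 2*U/3 (n(y, U) = -U*(-6)/9 = -(-2)*U/3 = 2*U/3)
4018 + d(n(-3, -2)) = 4018 + 4*((⅔)*(-2)) = 4018 + 4*(-4/3) = 4018 - 16/3 = 12038/3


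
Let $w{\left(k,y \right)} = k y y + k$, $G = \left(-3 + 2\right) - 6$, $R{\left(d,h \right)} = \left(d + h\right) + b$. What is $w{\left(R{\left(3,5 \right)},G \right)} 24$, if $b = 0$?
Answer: $9600$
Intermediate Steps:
$R{\left(d,h \right)} = d + h$ ($R{\left(d,h \right)} = \left(d + h\right) + 0 = d + h$)
$G = -7$ ($G = -1 - 6 = -7$)
$w{\left(k,y \right)} = k + k y^{2}$ ($w{\left(k,y \right)} = k y^{2} + k = k + k y^{2}$)
$w{\left(R{\left(3,5 \right)},G \right)} 24 = \left(3 + 5\right) \left(1 + \left(-7\right)^{2}\right) 24 = 8 \left(1 + 49\right) 24 = 8 \cdot 50 \cdot 24 = 400 \cdot 24 = 9600$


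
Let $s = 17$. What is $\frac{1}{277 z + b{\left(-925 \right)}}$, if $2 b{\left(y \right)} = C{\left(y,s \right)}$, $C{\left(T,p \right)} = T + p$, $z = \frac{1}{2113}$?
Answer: $- \frac{2113}{959025} \approx -0.0022033$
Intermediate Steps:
$z = \frac{1}{2113} \approx 0.00047326$
$b{\left(y \right)} = \frac{17}{2} + \frac{y}{2}$ ($b{\left(y \right)} = \frac{y + 17}{2} = \frac{17 + y}{2} = \frac{17}{2} + \frac{y}{2}$)
$\frac{1}{277 z + b{\left(-925 \right)}} = \frac{1}{277 \cdot \frac{1}{2113} + \left(\frac{17}{2} + \frac{1}{2} \left(-925\right)\right)} = \frac{1}{\frac{277}{2113} + \left(\frac{17}{2} - \frac{925}{2}\right)} = \frac{1}{\frac{277}{2113} - 454} = \frac{1}{- \frac{959025}{2113}} = - \frac{2113}{959025}$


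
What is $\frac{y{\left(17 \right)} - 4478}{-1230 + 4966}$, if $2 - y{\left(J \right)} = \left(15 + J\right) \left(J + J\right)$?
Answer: $- \frac{1391}{934} \approx -1.4893$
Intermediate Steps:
$y{\left(J \right)} = 2 - 2 J \left(15 + J\right)$ ($y{\left(J \right)} = 2 - \left(15 + J\right) \left(J + J\right) = 2 - \left(15 + J\right) 2 J = 2 - 2 J \left(15 + J\right)$)
$\frac{y{\left(17 \right)} - 4478}{-1230 + 4966} = \frac{\left(2 - 510 - 2 \cdot 17^{2}\right) - 4478}{-1230 + 4966} = \frac{\left(2 - 510 - 578\right) - 4478}{3736} = \left(\left(2 - 510 - 578\right) - 4478\right) \frac{1}{3736} = \left(-1086 - 4478\right) \frac{1}{3736} = \left(-5564\right) \frac{1}{3736} = - \frac{1391}{934}$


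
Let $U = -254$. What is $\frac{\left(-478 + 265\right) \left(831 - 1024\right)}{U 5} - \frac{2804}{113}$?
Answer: $- \frac{8206397}{143510} \approx -57.183$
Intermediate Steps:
$\frac{\left(-478 + 265\right) \left(831 - 1024\right)}{U 5} - \frac{2804}{113} = \frac{\left(-478 + 265\right) \left(831 - 1024\right)}{\left(-254\right) 5} - \frac{2804}{113} = \frac{\left(-213\right) \left(-193\right)}{-1270} - \frac{2804}{113} = 41109 \left(- \frac{1}{1270}\right) - \frac{2804}{113} = - \frac{41109}{1270} - \frac{2804}{113} = - \frac{8206397}{143510}$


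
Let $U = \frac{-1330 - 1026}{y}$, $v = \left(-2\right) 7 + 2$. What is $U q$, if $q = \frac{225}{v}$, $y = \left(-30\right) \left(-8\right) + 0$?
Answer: $\frac{2945}{16} \approx 184.06$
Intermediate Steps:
$v = -12$ ($v = -14 + 2 = -12$)
$y = 240$ ($y = 240 + 0 = 240$)
$q = - \frac{75}{4}$ ($q = \frac{225}{-12} = 225 \left(- \frac{1}{12}\right) = - \frac{75}{4} \approx -18.75$)
$U = - \frac{589}{60}$ ($U = \frac{-1330 - 1026}{240} = \left(-2356\right) \frac{1}{240} = - \frac{589}{60} \approx -9.8167$)
$U q = \left(- \frac{589}{60}\right) \left(- \frac{75}{4}\right) = \frac{2945}{16}$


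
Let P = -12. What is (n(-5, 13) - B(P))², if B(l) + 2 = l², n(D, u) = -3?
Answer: 21025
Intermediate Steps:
B(l) = -2 + l²
(n(-5, 13) - B(P))² = (-3 - (-2 + (-12)²))² = (-3 - (-2 + 144))² = (-3 - 1*142)² = (-3 - 142)² = (-145)² = 21025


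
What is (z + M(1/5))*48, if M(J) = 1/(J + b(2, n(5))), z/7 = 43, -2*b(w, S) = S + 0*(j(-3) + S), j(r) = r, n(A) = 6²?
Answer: 1285632/89 ≈ 14445.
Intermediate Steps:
n(A) = 36
b(w, S) = -S/2 (b(w, S) = -(S + 0*(-3 + S))/2 = -(S + 0)/2 = -S/2)
z = 301 (z = 7*43 = 301)
M(J) = 1/(-18 + J) (M(J) = 1/(J - ½*36) = 1/(J - 18) = 1/(-18 + J))
(z + M(1/5))*48 = (301 + 1/(-18 + 1/5))*48 = (301 + 1/(-18 + ⅕))*48 = (301 + 1/(-89/5))*48 = (301 - 5/89)*48 = (26784/89)*48 = 1285632/89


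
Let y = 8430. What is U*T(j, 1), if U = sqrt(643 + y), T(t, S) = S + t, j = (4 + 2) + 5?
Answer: 12*sqrt(9073) ≈ 1143.0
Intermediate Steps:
j = 11 (j = 6 + 5 = 11)
U = sqrt(9073) (U = sqrt(643 + 8430) = sqrt(9073) ≈ 95.252)
U*T(j, 1) = sqrt(9073)*(1 + 11) = sqrt(9073)*12 = 12*sqrt(9073)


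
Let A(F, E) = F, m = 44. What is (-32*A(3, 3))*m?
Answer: -4224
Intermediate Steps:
(-32*A(3, 3))*m = -32*3*44 = -96*44 = -4224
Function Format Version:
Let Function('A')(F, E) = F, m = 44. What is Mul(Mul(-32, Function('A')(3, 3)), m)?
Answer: -4224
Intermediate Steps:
Mul(Mul(-32, Function('A')(3, 3)), m) = Mul(Mul(-32, 3), 44) = Mul(-96, 44) = -4224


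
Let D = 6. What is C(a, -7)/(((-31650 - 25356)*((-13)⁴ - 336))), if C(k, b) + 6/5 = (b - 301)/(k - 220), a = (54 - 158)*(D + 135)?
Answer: 21941/29935339881750 ≈ 7.3295e-10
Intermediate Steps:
a = -14664 (a = (54 - 158)*(6 + 135) = -104*141 = -14664)
C(k, b) = -6/5 + (-301 + b)/(-220 + k) (C(k, b) = -6/5 + (b - 301)/(k - 220) = -6/5 + (-301 + b)/(-220 + k))
C(a, -7)/(((-31650 - 25356)*((-13)⁴ - 336))) = ((-37 - 7 - 6/5*(-14664))/(-220 - 14664))/(((-31650 - 25356)*((-13)⁴ - 336))) = ((-37 - 7 + 87984/5)/(-14884))/((-57006*(28561 - 336))) = (-1/14884*87764/5)/((-57006*28225)) = -21941/18605/(-1608994350) = -21941/18605*(-1/1608994350) = 21941/29935339881750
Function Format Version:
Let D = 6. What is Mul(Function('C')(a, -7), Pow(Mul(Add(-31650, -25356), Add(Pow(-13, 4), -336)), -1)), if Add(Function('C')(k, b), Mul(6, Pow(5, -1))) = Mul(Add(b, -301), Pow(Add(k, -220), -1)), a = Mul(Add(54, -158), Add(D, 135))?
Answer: Rational(21941, 29935339881750) ≈ 7.3295e-10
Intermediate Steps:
a = -14664 (a = Mul(Add(54, -158), Add(6, 135)) = Mul(-104, 141) = -14664)
Function('C')(k, b) = Add(Rational(-6, 5), Mul(Pow(Add(-220, k), -1), Add(-301, b))) (Function('C')(k, b) = Add(Rational(-6, 5), Mul(Add(b, -301), Pow(Add(k, -220), -1))) = Add(Rational(-6, 5), Mul(Add(-301, b), Pow(Add(-220, k), -1))) = Add(Rational(-6, 5), Mul(Pow(Add(-220, k), -1), Add(-301, b))))
Mul(Function('C')(a, -7), Pow(Mul(Add(-31650, -25356), Add(Pow(-13, 4), -336)), -1)) = Mul(Mul(Pow(Add(-220, -14664), -1), Add(-37, -7, Mul(Rational(-6, 5), -14664))), Pow(Mul(Add(-31650, -25356), Add(Pow(-13, 4), -336)), -1)) = Mul(Mul(Pow(-14884, -1), Add(-37, -7, Rational(87984, 5))), Pow(Mul(-57006, Add(28561, -336)), -1)) = Mul(Mul(Rational(-1, 14884), Rational(87764, 5)), Pow(Mul(-57006, 28225), -1)) = Mul(Rational(-21941, 18605), Pow(-1608994350, -1)) = Mul(Rational(-21941, 18605), Rational(-1, 1608994350)) = Rational(21941, 29935339881750)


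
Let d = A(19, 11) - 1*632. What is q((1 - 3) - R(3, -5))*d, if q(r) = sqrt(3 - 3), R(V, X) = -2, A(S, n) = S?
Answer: 0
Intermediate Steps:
d = -613 (d = 19 - 1*632 = 19 - 632 = -613)
q(r) = 0 (q(r) = sqrt(0) = 0)
q((1 - 3) - R(3, -5))*d = 0*(-613) = 0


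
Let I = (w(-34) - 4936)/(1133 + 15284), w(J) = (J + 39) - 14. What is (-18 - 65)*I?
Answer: 410435/16417 ≈ 25.001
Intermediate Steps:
w(J) = 25 + J (w(J) = (39 + J) - 14 = 25 + J)
I = -4945/16417 (I = ((25 - 34) - 4936)/(1133 + 15284) = (-9 - 4936)/16417 = -4945*1/16417 = -4945/16417 ≈ -0.30121)
(-18 - 65)*I = (-18 - 65)*(-4945/16417) = -83*(-4945/16417) = 410435/16417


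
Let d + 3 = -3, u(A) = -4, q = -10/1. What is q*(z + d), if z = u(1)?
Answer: 100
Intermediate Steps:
q = -10 (q = -10*1 = -10)
z = -4
d = -6 (d = -3 - 3 = -6)
q*(z + d) = -10*(-4 - 6) = -10*(-10) = 100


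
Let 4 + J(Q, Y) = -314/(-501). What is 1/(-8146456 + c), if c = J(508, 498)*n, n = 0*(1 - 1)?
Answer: -1/8146456 ≈ -1.2275e-7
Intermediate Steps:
J(Q, Y) = -1690/501 (J(Q, Y) = -4 - 314/(-501) = -4 - 314*(-1/501) = -4 + 314/501 = -1690/501)
n = 0 (n = 0*0 = 0)
c = 0 (c = -1690/501*0 = 0)
1/(-8146456 + c) = 1/(-8146456 + 0) = 1/(-8146456) = -1/8146456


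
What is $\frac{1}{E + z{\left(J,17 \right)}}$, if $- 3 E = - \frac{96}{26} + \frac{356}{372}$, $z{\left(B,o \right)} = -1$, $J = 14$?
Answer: $- \frac{3627}{320} \approx -11.334$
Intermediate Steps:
$E = \frac{3307}{3627}$ ($E = - \frac{- \frac{96}{26} + \frac{356}{372}}{3} = - \frac{\left(-96\right) \frac{1}{26} + 356 \cdot \frac{1}{372}}{3} = - \frac{- \frac{48}{13} + \frac{89}{93}}{3} = \left(- \frac{1}{3}\right) \left(- \frac{3307}{1209}\right) = \frac{3307}{3627} \approx 0.91177$)
$\frac{1}{E + z{\left(J,17 \right)}} = \frac{1}{\frac{3307}{3627} - 1} = \frac{1}{- \frac{320}{3627}} = - \frac{3627}{320}$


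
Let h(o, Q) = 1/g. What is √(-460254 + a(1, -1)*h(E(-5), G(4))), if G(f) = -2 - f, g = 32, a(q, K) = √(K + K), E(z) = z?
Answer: √(-29456256 + 2*I*√2)/8 ≈ 3.2571e-5 + 678.42*I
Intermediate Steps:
a(q, K) = √2*√K (a(q, K) = √(2*K) = √2*√K)
h(o, Q) = 1/32
√(-460254 + a(1, -1)*h(E(-5), G(4))) = √(-460254 + (√2*√(-1))*(1/32)) = √(-460254 + (√2*I)*(1/32)) = √(-460254 + (I*√2)*(1/32)) = √(-460254 + I*√2/32)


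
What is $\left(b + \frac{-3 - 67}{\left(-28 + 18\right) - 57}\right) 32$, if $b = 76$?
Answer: $\frac{165184}{67} \approx 2465.4$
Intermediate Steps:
$\left(b + \frac{-3 - 67}{\left(-28 + 18\right) - 57}\right) 32 = \left(76 + \frac{-3 - 67}{\left(-28 + 18\right) - 57}\right) 32 = \left(76 - \frac{70}{-10 - 57}\right) 32 = \left(76 - \frac{70}{-67}\right) 32 = \left(76 - - \frac{70}{67}\right) 32 = \left(76 + \frac{70}{67}\right) 32 = \frac{5162}{67} \cdot 32 = \frac{165184}{67}$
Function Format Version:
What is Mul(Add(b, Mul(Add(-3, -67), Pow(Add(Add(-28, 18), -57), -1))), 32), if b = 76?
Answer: Rational(165184, 67) ≈ 2465.4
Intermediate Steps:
Mul(Add(b, Mul(Add(-3, -67), Pow(Add(Add(-28, 18), -57), -1))), 32) = Mul(Add(76, Mul(Add(-3, -67), Pow(Add(Add(-28, 18), -57), -1))), 32) = Mul(Add(76, Mul(-70, Pow(Add(-10, -57), -1))), 32) = Mul(Add(76, Mul(-70, Pow(-67, -1))), 32) = Mul(Add(76, Mul(-70, Rational(-1, 67))), 32) = Mul(Add(76, Rational(70, 67)), 32) = Mul(Rational(5162, 67), 32) = Rational(165184, 67)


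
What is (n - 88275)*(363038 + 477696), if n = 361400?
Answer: 229625473750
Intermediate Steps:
(n - 88275)*(363038 + 477696) = (361400 - 88275)*(363038 + 477696) = 273125*840734 = 229625473750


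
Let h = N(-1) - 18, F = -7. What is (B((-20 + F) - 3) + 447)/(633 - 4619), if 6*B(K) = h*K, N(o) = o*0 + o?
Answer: -271/1993 ≈ -0.13598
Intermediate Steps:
N(o) = o (N(o) = 0 + o = o)
h = -19 (h = -1 - 18 = -19)
B(K) = -19*K/6 (B(K) = (-19*K)/6 = -19*K/6)
(B((-20 + F) - 3) + 447)/(633 - 4619) = (-19*((-20 - 7) - 3)/6 + 447)/(633 - 4619) = (-19*(-27 - 3)/6 + 447)/(-3986) = (-19/6*(-30) + 447)*(-1/3986) = (95 + 447)*(-1/3986) = 542*(-1/3986) = -271/1993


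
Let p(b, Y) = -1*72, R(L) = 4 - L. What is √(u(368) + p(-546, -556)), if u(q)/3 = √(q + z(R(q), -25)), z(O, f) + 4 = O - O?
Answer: √(-72 + 6*√91) ≈ 3.8424*I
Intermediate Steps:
z(O, f) = -4 (z(O, f) = -4 + (O - O) = -4 + 0 = -4)
p(b, Y) = -72
u(q) = 3*√(-4 + q) (u(q) = 3*√(q - 4) = 3*√(-4 + q))
√(u(368) + p(-546, -556)) = √(3*√(-4 + 368) - 72) = √(3*√364 - 72) = √(3*(2*√91) - 72) = √(6*√91 - 72) = √(-72 + 6*√91)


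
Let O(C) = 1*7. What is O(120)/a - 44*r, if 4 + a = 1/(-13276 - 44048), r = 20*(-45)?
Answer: 9079759932/229297 ≈ 39598.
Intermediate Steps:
O(C) = 7
r = -900
a = -229297/57324 (a = -4 + 1/(-13276 - 44048) = -4 + 1/(-57324) = -4 - 1/57324 = -229297/57324 ≈ -4.0000)
O(120)/a - 44*r = 7/(-229297/57324) - 44*(-900) = 7*(-57324/229297) - 1*(-39600) = -401268/229297 + 39600 = 9079759932/229297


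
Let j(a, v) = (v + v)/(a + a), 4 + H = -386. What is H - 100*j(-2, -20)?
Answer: -1390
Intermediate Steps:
H = -390 (H = -4 - 386 = -390)
j(a, v) = v/a (j(a, v) = (2*v)/((2*a)) = (2*v)*(1/(2*a)) = v/a)
H - 100*j(-2, -20) = -390 - (-2000)/(-2) = -390 - (-2000)*(-1)/2 = -390 - 100*10 = -390 - 1000 = -1390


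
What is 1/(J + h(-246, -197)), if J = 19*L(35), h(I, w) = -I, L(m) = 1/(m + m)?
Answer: 70/17239 ≈ 0.0040606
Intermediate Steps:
L(m) = 1/(2*m)
J = 19/70 (J = 19*((½)/35) = 19*((½)*(1/35)) = 19*(1/70) = 19/70 ≈ 0.27143)
1/(J + h(-246, -197)) = 1/(19/70 - 1*(-246)) = 1/(19/70 + 246) = 1/(17239/70) = 70/17239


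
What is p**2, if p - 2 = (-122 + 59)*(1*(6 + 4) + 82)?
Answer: 33570436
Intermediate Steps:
p = -5794 (p = 2 + (-122 + 59)*(1*(6 + 4) + 82) = 2 - 63*(1*10 + 82) = 2 - 63*(10 + 82) = 2 - 63*92 = 2 - 5796 = -5794)
p**2 = (-5794)**2 = 33570436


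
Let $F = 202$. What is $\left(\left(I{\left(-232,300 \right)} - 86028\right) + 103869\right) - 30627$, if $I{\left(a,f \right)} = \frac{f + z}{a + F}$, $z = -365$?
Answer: $- \frac{76703}{6} \approx -12784.0$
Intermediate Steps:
$I{\left(a,f \right)} = \frac{-365 + f}{202 + a}$ ($I{\left(a,f \right)} = \frac{f - 365}{a + 202} = \frac{-365 + f}{202 + a}$)
$\left(\left(I{\left(-232,300 \right)} - 86028\right) + 103869\right) - 30627 = \left(\left(\frac{-365 + 300}{202 - 232} - 86028\right) + 103869\right) - 30627 = \left(\left(\frac{1}{-30} \left(-65\right) - 86028\right) + 103869\right) - 30627 = \left(\left(\left(- \frac{1}{30}\right) \left(-65\right) - 86028\right) + 103869\right) - 30627 = \left(\left(\frac{13}{6} - 86028\right) + 103869\right) - 30627 = \left(- \frac{516155}{6} + 103869\right) - 30627 = \frac{107059}{6} - 30627 = - \frac{76703}{6}$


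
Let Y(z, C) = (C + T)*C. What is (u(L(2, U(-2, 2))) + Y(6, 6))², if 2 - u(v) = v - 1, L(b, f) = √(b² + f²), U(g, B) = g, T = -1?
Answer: 1097 - 132*√2 ≈ 910.32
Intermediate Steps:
Y(z, C) = C*(-1 + C) (Y(z, C) = (C - 1)*C = (-1 + C)*C = C*(-1 + C))
u(v) = 3 - v (u(v) = 2 - (v - 1) = 2 - (-1 + v) = 2 + (1 - v) = 3 - v)
(u(L(2, U(-2, 2))) + Y(6, 6))² = ((3 - √(2² + (-2)²)) + 6*(-1 + 6))² = ((3 - √(4 + 4)) + 6*5)² = ((3 - √8) + 30)² = ((3 - 2*√2) + 30)² = (33 - 2*√2)²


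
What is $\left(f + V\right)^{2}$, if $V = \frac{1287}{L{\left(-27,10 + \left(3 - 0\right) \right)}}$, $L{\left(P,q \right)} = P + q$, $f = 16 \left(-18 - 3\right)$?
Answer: $\frac{35892081}{196} \approx 1.8312 \cdot 10^{5}$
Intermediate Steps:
$f = -336$ ($f = 16 \left(-21\right) = -336$)
$V = - \frac{1287}{14}$ ($V = \frac{1287}{-27 + \left(10 + \left(3 - 0\right)\right)} = \frac{1287}{-27 + \left(10 + \left(3 + 0\right)\right)} = \frac{1287}{-27 + \left(10 + 3\right)} = \frac{1287}{-27 + 13} = \frac{1287}{-14} = 1287 \left(- \frac{1}{14}\right) = - \frac{1287}{14} \approx -91.929$)
$\left(f + V\right)^{2} = \left(-336 - \frac{1287}{14}\right)^{2} = \left(- \frac{5991}{14}\right)^{2} = \frac{35892081}{196}$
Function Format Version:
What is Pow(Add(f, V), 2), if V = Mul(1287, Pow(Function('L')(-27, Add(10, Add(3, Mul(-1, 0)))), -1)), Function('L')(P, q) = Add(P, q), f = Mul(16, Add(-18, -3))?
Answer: Rational(35892081, 196) ≈ 1.8312e+5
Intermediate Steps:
f = -336 (f = Mul(16, -21) = -336)
V = Rational(-1287, 14) (V = Mul(1287, Pow(Add(-27, Add(10, Add(3, Mul(-1, 0)))), -1)) = Mul(1287, Pow(Add(-27, Add(10, Add(3, 0))), -1)) = Mul(1287, Pow(Add(-27, Add(10, 3)), -1)) = Mul(1287, Pow(Add(-27, 13), -1)) = Mul(1287, Pow(-14, -1)) = Mul(1287, Rational(-1, 14)) = Rational(-1287, 14) ≈ -91.929)
Pow(Add(f, V), 2) = Pow(Add(-336, Rational(-1287, 14)), 2) = Pow(Rational(-5991, 14), 2) = Rational(35892081, 196)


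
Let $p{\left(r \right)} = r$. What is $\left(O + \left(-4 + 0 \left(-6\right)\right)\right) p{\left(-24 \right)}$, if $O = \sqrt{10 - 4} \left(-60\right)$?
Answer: $96 + 1440 \sqrt{6} \approx 3623.3$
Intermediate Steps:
$O = - 60 \sqrt{6}$ ($O = \sqrt{6} \left(-60\right) = - 60 \sqrt{6} \approx -146.97$)
$\left(O + \left(-4 + 0 \left(-6\right)\right)\right) p{\left(-24 \right)} = \left(- 60 \sqrt{6} + \left(-4 + 0 \left(-6\right)\right)\right) \left(-24\right) = \left(- 60 \sqrt{6} + \left(-4 + 0\right)\right) \left(-24\right) = \left(- 60 \sqrt{6} - 4\right) \left(-24\right) = \left(-4 - 60 \sqrt{6}\right) \left(-24\right) = 96 + 1440 \sqrt{6}$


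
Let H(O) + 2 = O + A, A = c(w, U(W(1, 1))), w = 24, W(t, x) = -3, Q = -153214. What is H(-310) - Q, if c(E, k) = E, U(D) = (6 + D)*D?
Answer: 152926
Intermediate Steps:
U(D) = D*(6 + D)
A = 24
H(O) = 22 + O (H(O) = -2 + (O + 24) = -2 + (24 + O) = 22 + O)
H(-310) - Q = (22 - 310) - 1*(-153214) = -288 + 153214 = 152926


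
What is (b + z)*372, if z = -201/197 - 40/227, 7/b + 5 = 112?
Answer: -2013344352/4784933 ≈ -420.77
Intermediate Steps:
b = 7/107 (b = 7/(-5 + 112) = 7/107 ≈ 0.065421)
z = -53507/44719 (z = -201*1/197 - 40*1/227 = -201/197 - 40/227 = -53507/44719 ≈ -1.1965)
(b + z)*372 = (7/107 - 53507/44719)*372 = -5412216/4784933*372 = -2013344352/4784933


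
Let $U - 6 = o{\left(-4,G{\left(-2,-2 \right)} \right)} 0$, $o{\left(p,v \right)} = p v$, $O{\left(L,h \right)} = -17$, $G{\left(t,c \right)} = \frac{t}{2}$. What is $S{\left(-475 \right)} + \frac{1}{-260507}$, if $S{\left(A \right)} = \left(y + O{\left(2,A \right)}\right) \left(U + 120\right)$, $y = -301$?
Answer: $- \frac{10437994477}{260507} \approx -40068.0$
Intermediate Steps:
$G{\left(t,c \right)} = \frac{t}{2}$ ($G{\left(t,c \right)} = t \frac{1}{2} = \frac{t}{2}$)
$U = 6$ ($U = 6 + - 4 \cdot \frac{1}{2} \left(-2\right) 0 = 6 + \left(-4\right) \left(-1\right) 0 = 6 + 4 \cdot 0 = 6 + 0 = 6$)
$S{\left(A \right)} = -40068$ ($S{\left(A \right)} = \left(-301 - 17\right) \left(6 + 120\right) = \left(-318\right) 126 = -40068$)
$S{\left(-475 \right)} + \frac{1}{-260507} = -40068 + \frac{1}{-260507} = -40068 - \frac{1}{260507} = - \frac{10437994477}{260507}$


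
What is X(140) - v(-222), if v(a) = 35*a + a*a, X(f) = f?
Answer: -41374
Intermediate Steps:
v(a) = a² + 35*a (v(a) = 35*a + a² = a² + 35*a)
X(140) - v(-222) = 140 - (-222)*(35 - 222) = 140 - (-222)*(-187) = 140 - 1*41514 = 140 - 41514 = -41374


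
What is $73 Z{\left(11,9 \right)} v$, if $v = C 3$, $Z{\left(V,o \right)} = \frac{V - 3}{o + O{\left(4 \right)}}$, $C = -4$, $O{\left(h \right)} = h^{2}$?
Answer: $- \frac{7008}{25} \approx -280.32$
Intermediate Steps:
$Z{\left(V,o \right)} = \frac{-3 + V}{16 + o}$ ($Z{\left(V,o \right)} = \frac{V - 3}{o + 4^{2}} = \frac{-3 + V}{o + 16} = \frac{-3 + V}{16 + o}$)
$v = -12$ ($v = \left(-4\right) 3 = -12$)
$73 Z{\left(11,9 \right)} v = 73 \frac{-3 + 11}{16 + 9} \left(-12\right) = 73 \cdot \frac{1}{25} \cdot 8 \left(-12\right) = 73 \cdot \frac{8}{25} \left(-12\right) = \frac{584}{25} \left(-12\right) = - \frac{7008}{25}$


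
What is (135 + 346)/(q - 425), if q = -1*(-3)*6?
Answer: -13/11 ≈ -1.1818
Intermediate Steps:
q = 18 (q = 3*6 = 18)
(135 + 346)/(q - 425) = (135 + 346)/(18 - 425) = 481/(-407) = 481*(-1/407) = -13/11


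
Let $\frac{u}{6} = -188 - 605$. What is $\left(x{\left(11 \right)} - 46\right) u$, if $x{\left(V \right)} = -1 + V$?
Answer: $171288$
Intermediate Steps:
$u = -4758$ ($u = 6 \left(-188 - 605\right) = 6 \left(-793\right) = -4758$)
$\left(x{\left(11 \right)} - 46\right) u = \left(\left(-1 + 11\right) - 46\right) \left(-4758\right) = \left(10 - 46\right) \left(-4758\right) = \left(-36\right) \left(-4758\right) = 171288$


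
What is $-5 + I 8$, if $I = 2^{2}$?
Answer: $27$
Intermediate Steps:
$I = 4$
$-5 + I 8 = -5 + 4 \cdot 8 = -5 + 32 = 27$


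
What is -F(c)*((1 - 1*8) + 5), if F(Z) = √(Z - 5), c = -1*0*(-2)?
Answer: 2*I*√5 ≈ 4.4721*I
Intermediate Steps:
c = 0 (c = 0*(-2) = 0)
F(Z) = √(-5 + Z)
-F(c)*((1 - 1*8) + 5) = -√(-5 + 0)*((1 - 1*8) + 5) = -√(-5)*((1 - 8) + 5) = -I*√5*(-7 + 5) = -I*√5*(-2) = -(-2)*I*√5 = 2*I*√5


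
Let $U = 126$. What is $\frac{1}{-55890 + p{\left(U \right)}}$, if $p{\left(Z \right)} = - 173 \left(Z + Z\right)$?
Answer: $- \frac{1}{99486} \approx -1.0052 \cdot 10^{-5}$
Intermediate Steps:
$p{\left(Z \right)} = - 346 Z$ ($p{\left(Z \right)} = - 173 \cdot 2 Z = - 346 Z$)
$\frac{1}{-55890 + p{\left(U \right)}} = \frac{1}{-55890 - 43596} = \frac{1}{-99486} = - \frac{1}{99486}$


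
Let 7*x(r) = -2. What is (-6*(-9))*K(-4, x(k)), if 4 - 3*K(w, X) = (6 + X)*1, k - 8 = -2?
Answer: -216/7 ≈ -30.857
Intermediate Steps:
k = 6 (k = 8 - 2 = 6)
x(r) = -2/7 (x(r) = (1/7)*(-2) = -2/7)
K(w, X) = -2/3 - X/3 (K(w, X) = 4/3 - (6 + X)/3 = 4/3 + (-2 - X/3) = -2/3 - X/3)
(-6*(-9))*K(-4, x(k)) = (-6*(-9))*(-2/3 - 1/3*(-2/7)) = 54*(-2/3 + 2/21) = 54*(-4/7) = -216/7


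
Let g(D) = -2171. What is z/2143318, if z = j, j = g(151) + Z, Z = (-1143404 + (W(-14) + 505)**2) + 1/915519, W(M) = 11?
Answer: -402516625780/981124176021 ≈ -0.41026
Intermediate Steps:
Z = -803045659811/915519 (Z = (-1143404 + (11 + 505)**2) + 1/915519 = (-1143404 + 516**2) + 1/915519 = (-1143404 + 266256) + 1/915519 = -877148 + 1/915519 = -803045659811/915519 ≈ -8.7715e+5)
j = -805033251560/915519 (j = -2171 - 803045659811/915519 = -805033251560/915519 ≈ -8.7932e+5)
z = -805033251560/915519 ≈ -8.7932e+5
z/2143318 = -805033251560/915519/2143318 = -805033251560/915519*1/2143318 = -402516625780/981124176021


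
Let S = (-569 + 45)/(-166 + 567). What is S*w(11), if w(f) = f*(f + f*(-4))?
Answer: 190212/401 ≈ 474.34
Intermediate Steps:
w(f) = -3*f² (w(f) = f*(f - 4*f) = f*(-3*f) = -3*f²)
S = -524/401 ≈ -1.3067
S*w(11) = -(-1572)*11²/401 = -(-1572)*121/401 = -524/401*(-363) = 190212/401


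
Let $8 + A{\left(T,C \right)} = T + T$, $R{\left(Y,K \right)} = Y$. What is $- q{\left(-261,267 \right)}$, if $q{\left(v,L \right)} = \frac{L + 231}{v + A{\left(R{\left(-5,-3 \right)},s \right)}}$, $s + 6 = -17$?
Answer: $\frac{166}{93} \approx 1.7849$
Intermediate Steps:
$s = -23$ ($s = -6 - 17 = -23$)
$A{\left(T,C \right)} = -8 + 2 T$ ($A{\left(T,C \right)} = -8 + \left(T + T\right) = -8 + 2 T$)
$q{\left(v,L \right)} = \frac{231 + L}{-18 + v}$ ($q{\left(v,L \right)} = \frac{L + 231}{v + \left(-8 + 2 \left(-5\right)\right)} = \frac{231 + L}{v - 18} = \frac{231 + L}{-18 + v}$)
$- q{\left(-261,267 \right)} = - \frac{231 + 267}{-18 - 261} = - \frac{498}{-279} = - \frac{\left(-1\right) 498}{279} = \left(-1\right) \left(- \frac{166}{93}\right) = \frac{166}{93}$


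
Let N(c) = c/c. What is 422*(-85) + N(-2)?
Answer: -35869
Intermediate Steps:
N(c) = 1
422*(-85) + N(-2) = 422*(-85) + 1 = -35870 + 1 = -35869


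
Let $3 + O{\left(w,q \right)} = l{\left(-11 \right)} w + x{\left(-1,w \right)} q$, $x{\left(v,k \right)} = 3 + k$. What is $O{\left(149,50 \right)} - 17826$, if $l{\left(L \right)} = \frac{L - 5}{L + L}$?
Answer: $- \frac{111327}{11} \approx -10121.0$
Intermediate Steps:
$l{\left(L \right)} = \frac{-5 + L}{2 L}$
$O{\left(w,q \right)} = -3 + \frac{8 w}{11} + q \left(3 + w\right)$ ($O{\left(w,q \right)} = -3 + \left(\frac{-5 - 11}{2 \left(-11\right)} w + \left(3 + w\right) q\right) = -3 + \left(\frac{1}{2} \left(- \frac{1}{11}\right) \left(-16\right) w + q \left(3 + w\right)\right) = -3 + \left(\frac{8 w}{11} + q \left(3 + w\right)\right) = -3 + \frac{8 w}{11} + q \left(3 + w\right)$)
$O{\left(149,50 \right)} - 17826 = \left(-3 + \frac{8}{11} \cdot 149 + 50 \left(3 + 149\right)\right) - 17826 = \left(-3 + \frac{1192}{11} + 50 \cdot 152\right) - 17826 = \left(-3 + \frac{1192}{11} + 7600\right) - 17826 = \frac{84759}{11} - 17826 = - \frac{111327}{11}$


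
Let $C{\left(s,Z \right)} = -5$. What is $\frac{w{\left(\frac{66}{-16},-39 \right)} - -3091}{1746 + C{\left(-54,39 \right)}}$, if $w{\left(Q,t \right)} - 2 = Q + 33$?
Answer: $\frac{24975}{13928} \approx 1.7931$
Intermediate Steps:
$w{\left(Q,t \right)} = 35 + Q$ ($w{\left(Q,t \right)} = 2 + \left(Q + 33\right) = 2 + \left(33 + Q\right) = 35 + Q$)
$\frac{w{\left(\frac{66}{-16},-39 \right)} - -3091}{1746 + C{\left(-54,39 \right)}} = \frac{\left(35 + \frac{66}{-16}\right) - -3091}{1746 - 5} = \frac{\left(35 + 66 \left(- \frac{1}{16}\right)\right) + 3091}{1741} = \left(\left(35 - \frac{33}{8}\right) + 3091\right) \frac{1}{1741} = \left(\frac{247}{8} + 3091\right) \frac{1}{1741} = \frac{24975}{8} \cdot \frac{1}{1741} = \frac{24975}{13928}$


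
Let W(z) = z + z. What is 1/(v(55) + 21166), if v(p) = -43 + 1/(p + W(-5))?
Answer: 45/950536 ≈ 4.7342e-5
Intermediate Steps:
W(z) = 2*z
v(p) = -43 + 1/(-10 + p) (v(p) = -43 + 1/(p + 2*(-5)) = -43 + 1/(p - 10) = -43 + 1/(-10 + p))
1/(v(55) + 21166) = 1/((431 - 43*55)/(-10 + 55) + 21166) = 1/((431 - 2365)/45 + 21166) = 1/((1/45)*(-1934) + 21166) = 1/(-1934/45 + 21166) = 1/(950536/45) = 45/950536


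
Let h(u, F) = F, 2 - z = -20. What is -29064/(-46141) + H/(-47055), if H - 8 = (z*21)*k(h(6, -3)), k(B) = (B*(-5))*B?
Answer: 2326508782/2171164755 ≈ 1.0715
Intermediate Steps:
z = 22 (z = 2 - 1*(-20) = 2 + 20 = 22)
k(B) = -5*B² (k(B) = (-5*B)*B = -5*B²)
H = -20782 (H = 8 + (22*21)*(-5*(-3)²) = 8 + 462*(-5*9) = 8 + 462*(-45) = 8 - 20790 = -20782)
-29064/(-46141) + H/(-47055) = -29064/(-46141) - 20782/(-47055) = -29064*(-1/46141) - 20782*(-1/47055) = 29064/46141 + 20782/47055 = 2326508782/2171164755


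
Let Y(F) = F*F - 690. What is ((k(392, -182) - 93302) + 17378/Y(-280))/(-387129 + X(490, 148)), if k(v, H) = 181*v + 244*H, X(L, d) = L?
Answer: 2593873401/15022858345 ≈ 0.17266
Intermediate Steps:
Y(F) = -690 + F² (Y(F) = F² - 690 = -690 + F²)
((k(392, -182) - 93302) + 17378/Y(-280))/(-387129 + X(490, 148)) = (((181*392 + 244*(-182)) - 93302) + 17378/(-690 + (-280)²))/(-387129 + 490) = (((70952 - 44408) - 93302) + 17378/(-690 + 78400))/(-386639) = ((26544 - 93302) + 17378/77710)*(-1/386639) = (-66758 + 17378*(1/77710))*(-1/386639) = (-66758 + 8689/38855)*(-1/386639) = -2593873401/38855*(-1/386639) = 2593873401/15022858345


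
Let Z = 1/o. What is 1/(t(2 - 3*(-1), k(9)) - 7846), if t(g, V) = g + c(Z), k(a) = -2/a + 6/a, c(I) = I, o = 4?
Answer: -4/31363 ≈ -0.00012754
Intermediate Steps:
Z = 1/4 ≈ 0.25000
k(a) = 4/a
t(g, V) = 1/4 + g (t(g, V) = g + 1/4 = 1/4 + g)
1/(t(2 - 3*(-1), k(9)) - 7846) = 1/((1/4 + (2 - 3*(-1))) - 7846) = 1/((1/4 + (2 + 3)) - 7846) = 1/((1/4 + 5) - 7846) = 1/(21/4 - 7846) = 1/(-31363/4) = -4/31363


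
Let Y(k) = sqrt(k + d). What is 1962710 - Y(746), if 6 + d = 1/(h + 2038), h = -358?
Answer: 1962710 - sqrt(130536105)/420 ≈ 1.9627e+6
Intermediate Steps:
d = -10079/1680 (d = -6 + 1/(-358 + 2038) = -6 + 1/1680 = -10079/1680 ≈ -5.9994)
Y(k) = sqrt(-10079/1680 + k) (Y(k) = sqrt(k - 10079/1680) = sqrt(-10079/1680 + k))
1962710 - Y(746) = 1962710 - sqrt(-1058295 + 176400*746)/420 = 1962710 - sqrt(-1058295 + 131594400)/420 = 1962710 - sqrt(130536105)/420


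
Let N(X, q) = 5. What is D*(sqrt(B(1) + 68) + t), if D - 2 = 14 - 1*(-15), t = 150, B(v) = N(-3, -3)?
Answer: 4650 + 31*sqrt(73) ≈ 4914.9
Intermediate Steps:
B(v) = 5
D = 31 (D = 2 + (14 - 1*(-15)) = 2 + (14 + 15) = 2 + 29 = 31)
D*(sqrt(B(1) + 68) + t) = 31*(sqrt(5 + 68) + 150) = 31*(sqrt(73) + 150) = 31*(150 + sqrt(73)) = 4650 + 31*sqrt(73)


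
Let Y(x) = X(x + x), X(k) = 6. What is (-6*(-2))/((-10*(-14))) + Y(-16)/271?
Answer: 1023/9485 ≈ 0.10785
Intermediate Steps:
Y(x) = 6
(-6*(-2))/((-10*(-14))) + Y(-16)/271 = (-6*(-2))/((-10*(-14))) + 6/271 = 12/140 + 6*(1/271) = 12*(1/140) + 6/271 = 3/35 + 6/271 = 1023/9485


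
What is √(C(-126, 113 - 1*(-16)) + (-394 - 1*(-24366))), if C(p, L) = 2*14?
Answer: 40*√15 ≈ 154.92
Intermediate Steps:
C(p, L) = 28
√(C(-126, 113 - 1*(-16)) + (-394 - 1*(-24366))) = √(28 + (-394 - 1*(-24366))) = √(28 + (-394 + 24366)) = √(28 + 23972) = √24000 = 40*√15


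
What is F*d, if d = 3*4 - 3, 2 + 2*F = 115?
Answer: 1017/2 ≈ 508.50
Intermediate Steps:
F = 113/2 (F = -1 + (½)*115 = -1 + 115/2 = 113/2 ≈ 56.500)
d = 9 (d = 12 - 3 = 9)
F*d = (113/2)*9 = 1017/2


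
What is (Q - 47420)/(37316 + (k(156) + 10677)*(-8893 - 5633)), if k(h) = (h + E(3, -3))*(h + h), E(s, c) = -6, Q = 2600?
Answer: 22410/417436793 ≈ 5.3685e-5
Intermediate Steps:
k(h) = 2*h*(-6 + h) (k(h) = (h - 6)*(h + h) = (-6 + h)*(2*h) = 2*h*(-6 + h))
(Q - 47420)/(37316 + (k(156) + 10677)*(-8893 - 5633)) = (2600 - 47420)/(37316 + (2*156*(-6 + 156) + 10677)*(-8893 - 5633)) = -44820/(37316 + (2*156*150 + 10677)*(-14526)) = -44820/(37316 + (46800 + 10677)*(-14526)) = -44820/(37316 + 57477*(-14526)) = -44820/(37316 - 834910902) = -44820/(-834873586) = -44820*(-1/834873586) = 22410/417436793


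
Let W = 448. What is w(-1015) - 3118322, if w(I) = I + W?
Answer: -3118889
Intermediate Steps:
w(I) = 448 + I (w(I) = I + 448 = 448 + I)
w(-1015) - 3118322 = (448 - 1015) - 3118322 = -567 - 3118322 = -3118889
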